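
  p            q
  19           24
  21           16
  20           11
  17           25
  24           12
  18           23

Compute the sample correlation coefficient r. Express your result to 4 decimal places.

n = 6, Σp = 119, Σq = 111, Σp² = 2391, Σq² = 2251, Σpq = 2139
nΣpq − ΣpΣq = 12834 − 13209 = -375
nΣp² − (Σp)² = 14346 − 14161 = 185; nΣq² − (Σq)² = 13506 − 12321 = 1185
r = -375 / √(185 × 1185) = -375 / 468.2147 ≈ -0.8009

-0.8009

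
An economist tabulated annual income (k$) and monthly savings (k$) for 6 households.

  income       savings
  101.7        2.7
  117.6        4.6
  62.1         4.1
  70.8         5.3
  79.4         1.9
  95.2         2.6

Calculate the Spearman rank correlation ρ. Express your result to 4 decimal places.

-0.0857

Rank income: 5, 6, 1, 2, 3, 4
Rank savings: 3, 5, 4, 6, 1, 2
d = rank(income) − rank(savings): 2, 1, -3, -4, 2, 2; Σd² = 38
ρ = 1 − 6Σd² / [n(n²−1)] = 1 − 6×38 / (6×35) = 1 − 228/210 ≈ -0.0857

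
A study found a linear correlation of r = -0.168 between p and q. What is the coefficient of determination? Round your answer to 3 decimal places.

0.028

r² = (-0.168)² = 0.028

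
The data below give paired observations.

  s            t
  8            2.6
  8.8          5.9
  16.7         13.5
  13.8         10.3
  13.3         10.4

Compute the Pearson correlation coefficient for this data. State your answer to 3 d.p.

0.978

n = 5, Σs = 60.6, Σt = 42.7, Σs² = 787.66, Σt² = 438.07, Σst = 578.63
nΣst − ΣsΣt = 2893.15 − 2587.62 = 305.53
nΣs² − (Σs)² = 3938.3 − 3672.36 = 265.94; nΣt² − (Σt)² = 2190.35 − 1823.29 = 367.06
r = 305.53 / √(265.94 × 367.06) = 305.53 / 312.4355 ≈ 0.978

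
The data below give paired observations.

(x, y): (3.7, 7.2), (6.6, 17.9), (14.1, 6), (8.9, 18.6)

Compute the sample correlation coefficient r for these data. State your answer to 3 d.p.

-0.211

n = 4, Σx = 33.3, Σy = 49.7, Σx² = 335.27, Σy² = 754.21, Σxy = 394.92
nΣxy − ΣxΣy = 1579.68 − 1655.01 = -75.33
nΣx² − (Σx)² = 1341.08 − 1108.89 = 232.19; nΣy² − (Σy)² = 3016.84 − 2470.09 = 546.75
r = -75.33 / √(232.19 × 546.75) = -75.33 / 356.3003 ≈ -0.211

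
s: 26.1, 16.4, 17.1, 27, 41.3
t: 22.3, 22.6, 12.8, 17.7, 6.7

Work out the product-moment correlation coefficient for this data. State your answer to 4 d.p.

-0.6403

n = 5, Σs = 127.9, Σt = 82.1, Σs² = 3677.27, Σt² = 1530.07, Σst = 1926.16
nΣst − ΣsΣt = 9630.8 − 10500.59 = -869.79
nΣs² − (Σs)² = 18386.35 − 16358.41 = 2027.94; nΣt² − (Σt)² = 7650.35 − 6740.41 = 909.94
r = -869.79 / √(2027.94 × 909.94) = -869.79 / 1358.4196 ≈ -0.6403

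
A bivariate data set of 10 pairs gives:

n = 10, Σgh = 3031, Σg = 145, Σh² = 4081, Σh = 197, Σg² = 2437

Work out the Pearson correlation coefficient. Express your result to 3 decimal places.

r = (nΣgh − ΣgΣh) / √[(nΣg² − (Σg)²)(nΣh² − (Σh)²)]
Numerator: 10×3031 − 145×197 = 1745
Denominator: √[(24370 − 21025)(40810 − 38809)] = √[3345 × 2001] = 2587.1500
r = 1745 / 2587.1500 ≈ 0.674

0.674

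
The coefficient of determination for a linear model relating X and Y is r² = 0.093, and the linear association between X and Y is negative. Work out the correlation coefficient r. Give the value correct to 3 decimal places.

-0.305

|r| = √0.093 = 0.305
The association is negative, so r = −0.305.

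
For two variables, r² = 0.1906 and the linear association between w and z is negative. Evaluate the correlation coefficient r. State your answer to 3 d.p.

-0.437

|r| = √0.1906 = 0.437
The association is negative, so r = −0.437.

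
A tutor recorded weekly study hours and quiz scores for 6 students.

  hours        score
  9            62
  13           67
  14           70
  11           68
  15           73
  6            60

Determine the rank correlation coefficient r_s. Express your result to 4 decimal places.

Rank hours: 2, 4, 5, 3, 6, 1
Rank score: 2, 3, 5, 4, 6, 1
d = rank(hours) − rank(score): 0, 1, 0, -1, 0, 0; Σd² = 2
ρ = 1 − 6Σd² / [n(n²−1)] = 1 − 6×2 / (6×35) = 1 − 12/210 ≈ 0.9429

0.9429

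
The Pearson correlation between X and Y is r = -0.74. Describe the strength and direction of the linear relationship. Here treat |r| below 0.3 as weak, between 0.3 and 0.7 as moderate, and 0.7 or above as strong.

r = -0.74 < 0 so the relationship is negative.
|r| = 0.74, which falls in the strong range.

strong negative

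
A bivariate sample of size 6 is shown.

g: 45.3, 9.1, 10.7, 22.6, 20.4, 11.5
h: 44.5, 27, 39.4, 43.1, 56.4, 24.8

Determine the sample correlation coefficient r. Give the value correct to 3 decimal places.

0.505

n = 6, Σg = 119.6, Σh = 235.2, Σg² = 3308.56, Σh² = 9915.22, Σgh = 5092.95
nΣgh − ΣgΣh = 30557.7 − 28129.92 = 2427.78
nΣg² − (Σg)² = 19851.36 − 14304.16 = 5547.2; nΣh² − (Σh)² = 59491.32 − 55319.04 = 4172.28
r = 2427.78 / √(5547.2 × 4172.28) = 2427.78 / 4810.8702 ≈ 0.505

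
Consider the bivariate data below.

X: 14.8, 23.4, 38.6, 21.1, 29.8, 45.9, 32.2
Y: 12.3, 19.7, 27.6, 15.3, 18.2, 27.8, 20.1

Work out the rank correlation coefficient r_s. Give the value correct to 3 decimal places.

Rank X: 1, 3, 6, 2, 4, 7, 5
Rank Y: 1, 4, 6, 2, 3, 7, 5
d = rank(X) − rank(Y): 0, -1, 0, 0, 1, 0, 0; Σd² = 2
ρ = 1 − 6Σd² / [n(n²−1)] = 1 − 6×2 / (7×48) = 1 − 12/336 ≈ 0.964

0.964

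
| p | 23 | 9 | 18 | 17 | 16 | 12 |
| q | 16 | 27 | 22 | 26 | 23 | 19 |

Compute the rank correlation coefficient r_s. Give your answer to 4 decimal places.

Rank p: 6, 1, 5, 4, 3, 2
Rank q: 1, 6, 3, 5, 4, 2
d = rank(p) − rank(q): 5, -5, 2, -1, -1, 0; Σd² = 56
ρ = 1 − 6Σd² / [n(n²−1)] = 1 − 6×56 / (6×35) = 1 − 336/210 ≈ -0.6000

-0.6000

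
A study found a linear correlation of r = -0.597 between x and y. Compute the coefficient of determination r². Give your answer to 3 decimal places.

0.356

r² = (-0.597)² = 0.356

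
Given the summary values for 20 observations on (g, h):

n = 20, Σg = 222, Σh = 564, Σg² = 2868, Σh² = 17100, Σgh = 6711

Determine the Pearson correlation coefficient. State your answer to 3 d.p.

r = (nΣgh − ΣgΣh) / √[(nΣg² − (Σg)²)(nΣh² − (Σh)²)]
Numerator: 20×6711 − 222×564 = 9012
Denominator: √[(57360 − 49284)(342000 − 318096)] = √[8076 × 23904] = 13894.1968
r = 9012 / 13894.1968 ≈ 0.649

0.649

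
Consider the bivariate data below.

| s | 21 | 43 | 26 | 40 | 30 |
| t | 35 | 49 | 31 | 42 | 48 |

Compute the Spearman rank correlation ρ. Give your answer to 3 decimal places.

Rank s: 1, 5, 2, 4, 3
Rank t: 2, 5, 1, 3, 4
d = rank(s) − rank(t): -1, 0, 1, 1, -1; Σd² = 4
ρ = 1 − 6Σd² / [n(n²−1)] = 1 − 6×4 / (5×24) = 1 − 24/120 ≈ 0.800

0.800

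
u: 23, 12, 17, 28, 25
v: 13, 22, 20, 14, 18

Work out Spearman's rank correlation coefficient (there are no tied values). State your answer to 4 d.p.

Rank u: 3, 1, 2, 5, 4
Rank v: 1, 5, 4, 2, 3
d = rank(u) − rank(v): 2, -4, -2, 3, 1; Σd² = 34
ρ = 1 − 6Σd² / [n(n²−1)] = 1 − 6×34 / (5×24) = 1 − 204/120 ≈ -0.7000

-0.7000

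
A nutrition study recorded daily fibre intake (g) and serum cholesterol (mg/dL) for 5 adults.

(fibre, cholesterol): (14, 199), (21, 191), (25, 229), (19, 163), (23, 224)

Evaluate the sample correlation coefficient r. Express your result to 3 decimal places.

n = 5, Σx = 102, Σy = 1006, Σx² = 2152, Σy² = 205268, Σxy = 20771
nΣxy − ΣxΣy = 103855 − 102612 = 1243
nΣx² − (Σx)² = 10760 − 10404 = 356; nΣy² − (Σy)² = 1026340 − 1012036 = 14304
r = 1243 / √(356 × 14304) = 1243 / 2256.5957 ≈ 0.551

0.551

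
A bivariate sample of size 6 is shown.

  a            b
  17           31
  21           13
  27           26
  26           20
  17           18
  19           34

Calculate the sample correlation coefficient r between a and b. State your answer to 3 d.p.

n = 6, Σa = 127, Σb = 142, Σa² = 2785, Σb² = 3686, Σab = 2974
nΣab − ΣaΣb = 17844 − 18034 = -190
nΣa² − (Σa)² = 16710 − 16129 = 581; nΣb² − (Σb)² = 22116 − 20164 = 1952
r = -190 / √(581 × 1952) = -190 / 1064.9469 ≈ -0.178

-0.178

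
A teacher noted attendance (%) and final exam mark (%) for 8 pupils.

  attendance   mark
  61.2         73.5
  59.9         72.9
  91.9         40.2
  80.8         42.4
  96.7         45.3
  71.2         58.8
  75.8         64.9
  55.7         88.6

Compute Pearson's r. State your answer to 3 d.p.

-0.915

n = 8, Σx = 593.2, Σy = 486.6, Σx² = 45576.16, Σy² = 31701.96, Σxy = 34406.72
nΣxy − ΣxΣy = 275253.76 − 288651.12 = -13397.36
nΣx² − (Σx)² = 364609.28 − 351886.24 = 12723.04; nΣy² − (Σy)² = 253615.68 − 236779.56 = 16836.12
r = -13397.36 / √(12723.04 × 16836.12) = -13397.36 / 14635.7995 ≈ -0.915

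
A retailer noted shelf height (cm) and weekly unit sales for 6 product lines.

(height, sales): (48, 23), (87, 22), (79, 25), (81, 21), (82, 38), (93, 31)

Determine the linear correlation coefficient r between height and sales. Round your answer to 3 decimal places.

n = 6, Σx = 470, Σy = 160, Σx² = 38048, Σy² = 4484, Σxy = 12693
nΣxy − ΣxΣy = 76158 − 75200 = 958
nΣx² − (Σx)² = 228288 − 220900 = 7388; nΣy² − (Σy)² = 26904 − 25600 = 1304
r = 958 / √(7388 × 1304) = 958 / 3103.8608 ≈ 0.309

0.309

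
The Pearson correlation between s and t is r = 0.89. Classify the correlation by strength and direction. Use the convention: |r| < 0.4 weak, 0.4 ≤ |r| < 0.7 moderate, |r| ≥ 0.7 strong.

r = 0.89 > 0 so the relationship is positive.
|r| = 0.89, which falls in the strong range.

strong positive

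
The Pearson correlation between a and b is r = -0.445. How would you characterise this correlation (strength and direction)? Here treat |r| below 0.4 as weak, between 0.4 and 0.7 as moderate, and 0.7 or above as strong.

moderate negative

r = -0.445 < 0 so the relationship is negative.
|r| = 0.445, which falls in the moderate range.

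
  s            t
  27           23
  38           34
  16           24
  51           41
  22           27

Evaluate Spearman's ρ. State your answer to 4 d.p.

Rank s: 3, 4, 1, 5, 2
Rank t: 1, 4, 2, 5, 3
d = rank(s) − rank(t): 2, 0, -1, 0, -1; Σd² = 6
ρ = 1 − 6Σd² / [n(n²−1)] = 1 − 6×6 / (5×24) = 1 − 36/120 ≈ 0.7000

0.7000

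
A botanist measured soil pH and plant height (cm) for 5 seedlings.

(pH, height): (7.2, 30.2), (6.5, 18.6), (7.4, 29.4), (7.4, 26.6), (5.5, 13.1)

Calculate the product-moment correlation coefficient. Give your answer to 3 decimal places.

n = 5, Σx = 34, Σy = 117.9, Σx² = 233.86, Σy² = 3001.53, Σxy = 824.79
nΣxy − ΣxΣy = 4123.95 − 4008.6 = 115.35
nΣx² − (Σx)² = 1169.3 − 1156 = 13.3; nΣy² − (Σy)² = 15007.65 − 13900.41 = 1107.24
r = 115.35 / √(13.3 × 1107.24) = 115.35 / 121.3519 ≈ 0.951

0.951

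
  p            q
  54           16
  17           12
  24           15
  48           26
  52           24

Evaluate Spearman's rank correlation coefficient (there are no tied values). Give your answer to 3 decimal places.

Rank p: 5, 1, 2, 3, 4
Rank q: 3, 1, 2, 5, 4
d = rank(p) − rank(q): 2, 0, 0, -2, 0; Σd² = 8
ρ = 1 − 6Σd² / [n(n²−1)] = 1 − 6×8 / (5×24) = 1 − 48/120 ≈ 0.600

0.600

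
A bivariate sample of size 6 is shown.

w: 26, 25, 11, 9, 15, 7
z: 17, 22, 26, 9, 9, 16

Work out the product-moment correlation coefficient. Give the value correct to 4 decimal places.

n = 6, Σw = 93, Σz = 99, Σw² = 1777, Σz² = 1867, Σwz = 1606
nΣwz − ΣwΣz = 9636 − 9207 = 429
nΣw² − (Σw)² = 10662 − 8649 = 2013; nΣz² − (Σz)² = 11202 − 9801 = 1401
r = 429 / √(2013 × 1401) = 429 / 1679.3490 ≈ 0.2555

0.2555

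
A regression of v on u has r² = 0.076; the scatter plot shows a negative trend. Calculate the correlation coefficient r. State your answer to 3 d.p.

-0.276

|r| = √0.076 = 0.276
The association is negative, so r = −0.276.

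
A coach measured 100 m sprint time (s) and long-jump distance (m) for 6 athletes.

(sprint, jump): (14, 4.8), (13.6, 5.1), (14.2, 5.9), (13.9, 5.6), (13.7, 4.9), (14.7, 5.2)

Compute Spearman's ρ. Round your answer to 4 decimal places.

Rank sprint: 4, 1, 5, 3, 2, 6
Rank jump: 1, 3, 6, 5, 2, 4
d = rank(sprint) − rank(jump): 3, -2, -1, -2, 0, 2; Σd² = 22
ρ = 1 − 6Σd² / [n(n²−1)] = 1 − 6×22 / (6×35) = 1 − 132/210 ≈ 0.3714

0.3714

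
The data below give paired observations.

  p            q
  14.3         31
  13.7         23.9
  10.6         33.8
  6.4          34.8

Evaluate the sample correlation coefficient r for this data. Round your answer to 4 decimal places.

-0.7051

n = 4, Σp = 45, Σq = 123.5, Σp² = 545.5, Σq² = 3885.69, Σpq = 1351.73
nΣpq − ΣpΣq = 5406.92 − 5557.5 = -150.58
nΣp² − (Σp)² = 2182 − 2025 = 157; nΣq² − (Σq)² = 15542.76 − 15252.25 = 290.51
r = -150.58 / √(157 × 290.51) = -150.58 / 213.5651 ≈ -0.7051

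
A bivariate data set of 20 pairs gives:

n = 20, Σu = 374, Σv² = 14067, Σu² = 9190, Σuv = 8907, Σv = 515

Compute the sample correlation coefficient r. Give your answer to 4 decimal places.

r = (nΣuv − ΣuΣv) / √[(nΣu² − (Σu)²)(nΣv² − (Σv)²)]
Numerator: 20×8907 − 374×515 = -14470
Denominator: √[(183800 − 139876)(281340 − 265225)] = √[43924 × 16115] = 26605.1736
r = -14470 / 26605.1736 ≈ -0.5439

-0.5439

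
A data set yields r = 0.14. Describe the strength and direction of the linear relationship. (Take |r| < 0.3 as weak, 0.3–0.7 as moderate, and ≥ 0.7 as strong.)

weak positive

r = 0.14 > 0 so the relationship is positive.
|r| = 0.14, which falls in the weak range.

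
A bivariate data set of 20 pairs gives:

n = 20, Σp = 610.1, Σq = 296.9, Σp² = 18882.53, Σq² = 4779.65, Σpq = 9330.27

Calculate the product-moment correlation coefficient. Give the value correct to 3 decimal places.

r = (nΣpq − ΣpΣq) / √[(nΣp² − (Σp)²)(nΣq² − (Σq)²)]
Numerator: 20×9330.27 − 610.1×296.9 = 5466.71
Denominator: √[(377650.6 − 372222.01)(95593 − 88149.61)] = √[5428.59 × 7443.39] = 6356.6589
r = 5466.71 / 6356.6589 ≈ 0.860

0.860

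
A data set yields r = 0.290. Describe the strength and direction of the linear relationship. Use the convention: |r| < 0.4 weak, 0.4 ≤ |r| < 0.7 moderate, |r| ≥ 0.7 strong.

weak positive

r = 0.290 > 0 so the relationship is positive.
|r| = 0.290, which falls in the weak range.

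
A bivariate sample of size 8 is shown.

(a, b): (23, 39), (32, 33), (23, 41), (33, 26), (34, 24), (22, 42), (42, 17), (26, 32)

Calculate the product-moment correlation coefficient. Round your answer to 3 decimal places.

-0.958

n = 8, Σa = 235, Σb = 254, Σa² = 7251, Σb² = 8620, Σab = 7040
nΣab − ΣaΣb = 56320 − 59690 = -3370
nΣa² − (Σa)² = 58008 − 55225 = 2783; nΣb² − (Σb)² = 68960 − 64516 = 4444
r = -3370 / √(2783 × 4444) = -3370 / 3516.7673 ≈ -0.958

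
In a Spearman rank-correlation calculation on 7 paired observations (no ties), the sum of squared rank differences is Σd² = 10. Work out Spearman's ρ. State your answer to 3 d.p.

0.821

ρ = 1 − 6Σd² / [n(n²−1)] = 1 − 6×10 / (7×48)
  = 1 − 60/336 = 1 − 0.1786 ≈ 0.821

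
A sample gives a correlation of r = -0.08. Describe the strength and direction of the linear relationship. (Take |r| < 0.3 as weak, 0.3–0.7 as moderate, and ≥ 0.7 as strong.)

r = -0.08 < 0 so the relationship is negative.
|r| = 0.08, which falls in the weak range.

weak negative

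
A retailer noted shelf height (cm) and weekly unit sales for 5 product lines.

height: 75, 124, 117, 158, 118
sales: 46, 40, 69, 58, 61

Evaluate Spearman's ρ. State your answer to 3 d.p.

-0.200

Rank height: 1, 4, 2, 5, 3
Rank sales: 2, 1, 5, 3, 4
d = rank(height) − rank(sales): -1, 3, -3, 2, -1; Σd² = 24
ρ = 1 − 6Σd² / [n(n²−1)] = 1 − 6×24 / (5×24) = 1 − 144/120 ≈ -0.200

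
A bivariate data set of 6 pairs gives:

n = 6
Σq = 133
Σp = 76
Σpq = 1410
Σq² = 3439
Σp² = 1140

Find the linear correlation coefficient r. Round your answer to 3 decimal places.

-0.931

r = (nΣpq − ΣpΣq) / √[(nΣp² − (Σp)²)(nΣq² − (Σq)²)]
Numerator: 6×1410 − 76×133 = -1648
Denominator: √[(6840 − 5776)(20634 − 17689)] = √[1064 × 2945] = 1770.1638
r = -1648 / 1770.1638 ≈ -0.931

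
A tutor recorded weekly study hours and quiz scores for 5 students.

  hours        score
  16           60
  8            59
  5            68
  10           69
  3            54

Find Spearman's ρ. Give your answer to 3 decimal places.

Rank hours: 5, 3, 2, 4, 1
Rank score: 3, 2, 4, 5, 1
d = rank(hours) − rank(score): 2, 1, -2, -1, 0; Σd² = 10
ρ = 1 − 6Σd² / [n(n²−1)] = 1 − 6×10 / (5×24) = 1 − 60/120 ≈ 0.500

0.500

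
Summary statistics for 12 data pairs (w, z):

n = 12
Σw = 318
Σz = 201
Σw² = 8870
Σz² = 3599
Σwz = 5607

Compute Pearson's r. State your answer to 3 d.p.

0.874

r = (nΣwz − ΣwΣz) / √[(nΣw² − (Σw)²)(nΣz² − (Σz)²)]
Numerator: 12×5607 − 318×201 = 3366
Denominator: √[(106440 − 101124)(43188 − 40401)] = √[5316 × 2787] = 3849.1157
r = 3366 / 3849.1157 ≈ 0.874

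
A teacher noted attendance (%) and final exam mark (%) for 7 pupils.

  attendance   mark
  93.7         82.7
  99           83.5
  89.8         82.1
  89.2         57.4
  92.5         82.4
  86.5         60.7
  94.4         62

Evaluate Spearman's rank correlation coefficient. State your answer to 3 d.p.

0.750

Rank attendance: 5, 7, 3, 2, 4, 1, 6
Rank mark: 6, 7, 4, 1, 5, 2, 3
d = rank(attendance) − rank(mark): -1, 0, -1, 1, -1, -1, 3; Σd² = 14
ρ = 1 − 6Σd² / [n(n²−1)] = 1 − 6×14 / (7×48) = 1 − 84/336 ≈ 0.750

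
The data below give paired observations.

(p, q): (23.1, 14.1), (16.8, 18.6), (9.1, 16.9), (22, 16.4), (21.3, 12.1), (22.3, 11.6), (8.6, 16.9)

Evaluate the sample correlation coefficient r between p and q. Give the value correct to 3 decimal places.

n = 7, Σp = 123.2, Σq = 106.6, Σp² = 2407.6, Σq² = 1665.92, Σpq = 1814.53
nΣpq − ΣpΣq = 12701.71 − 13133.12 = -431.41
nΣp² − (Σp)² = 16853.2 − 15178.24 = 1674.96; nΣq² − (Σq)² = 11661.44 − 11363.56 = 297.88
r = -431.41 / √(1674.96 × 297.88) = -431.41 / 706.3548 ≈ -0.611

-0.611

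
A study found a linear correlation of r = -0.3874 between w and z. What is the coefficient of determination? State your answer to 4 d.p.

0.1501

r² = (-0.3874)² = 0.1501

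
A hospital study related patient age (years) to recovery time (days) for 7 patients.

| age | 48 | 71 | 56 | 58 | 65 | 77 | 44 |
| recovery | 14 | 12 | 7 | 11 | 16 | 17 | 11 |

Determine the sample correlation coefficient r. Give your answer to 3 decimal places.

0.490

n = 7, Σx = 419, Σy = 88, Σx² = 25935, Σy² = 1176, Σxy = 5387
nΣxy − ΣxΣy = 37709 − 36872 = 837
nΣx² − (Σx)² = 181545 − 175561 = 5984; nΣy² − (Σy)² = 8232 − 7744 = 488
r = 837 / √(5984 × 488) = 837 / 1708.8569 ≈ 0.490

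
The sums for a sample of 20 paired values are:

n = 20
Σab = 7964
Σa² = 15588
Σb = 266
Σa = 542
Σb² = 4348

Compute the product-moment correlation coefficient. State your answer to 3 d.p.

0.885

r = (nΣab − ΣaΣb) / √[(nΣa² − (Σa)²)(nΣb² − (Σb)²)]
Numerator: 20×7964 − 542×266 = 15108
Denominator: √[(311760 − 293764)(86960 − 70756)] = √[17996 × 16204] = 17076.5097
r = 15108 / 17076.5097 ≈ 0.885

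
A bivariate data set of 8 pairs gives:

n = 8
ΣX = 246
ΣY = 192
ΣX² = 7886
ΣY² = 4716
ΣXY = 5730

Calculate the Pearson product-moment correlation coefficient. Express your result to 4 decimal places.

r = (nΣXY − ΣXΣY) / √[(nΣX² − (ΣX)²)(nΣY² − (ΣY)²)]
Numerator: 8×5730 − 246×192 = -1392
Denominator: √[(63088 − 60516)(37728 − 36864)] = √[2572 × 864] = 1490.7072
r = -1392 / 1490.7072 ≈ -0.9338

-0.9338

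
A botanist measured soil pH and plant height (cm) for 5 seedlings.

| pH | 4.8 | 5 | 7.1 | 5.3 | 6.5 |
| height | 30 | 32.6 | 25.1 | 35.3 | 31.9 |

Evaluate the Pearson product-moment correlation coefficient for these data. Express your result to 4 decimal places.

n = 5, Σx = 28.7, Σy = 154.9, Σx² = 168.79, Σy² = 4856.47, Σxy = 879.65
nΣxy − ΣxΣy = 4398.25 − 4445.63 = -47.38
nΣx² − (Σx)² = 843.95 − 823.69 = 20.26; nΣy² − (Σy)² = 24282.35 − 23994.01 = 288.34
r = -47.38 / √(20.26 × 288.34) = -47.38 / 76.4315 ≈ -0.6199

-0.6199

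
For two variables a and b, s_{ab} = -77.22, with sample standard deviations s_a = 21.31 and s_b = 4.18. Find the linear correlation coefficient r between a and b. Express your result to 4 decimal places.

r = Cov(a,b) / (s_a · s_b) = -77.22 / (21.31 × 4.18)
  = -77.22 / 89.0758 ≈ -0.8669

-0.8669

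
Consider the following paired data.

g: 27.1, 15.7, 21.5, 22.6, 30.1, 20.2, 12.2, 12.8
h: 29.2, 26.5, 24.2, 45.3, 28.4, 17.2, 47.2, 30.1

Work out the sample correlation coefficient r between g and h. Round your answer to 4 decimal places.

-0.2491

n = 8, Σg = 162.2, Σh = 248.1, Σg² = 3580.64, Σh² = 8428.87, Σgh = 4914.85
nΣgh − ΣgΣh = 39318.8 − 40241.82 = -923.02
nΣg² − (Σg)² = 28645.12 − 26308.84 = 2336.28; nΣh² − (Σh)² = 67430.96 − 61553.61 = 5877.35
r = -923.02 / √(2336.28 × 5877.35) = -923.02 / 3705.5546 ≈ -0.2491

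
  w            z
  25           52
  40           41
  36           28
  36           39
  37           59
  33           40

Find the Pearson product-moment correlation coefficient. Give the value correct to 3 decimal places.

-0.287

n = 6, Σw = 207, Σz = 259, Σw² = 7275, Σz² = 11771, Σwz = 8855
nΣwz − ΣwΣz = 53130 − 53613 = -483
nΣw² − (Σw)² = 43650 − 42849 = 801; nΣz² − (Σz)² = 70626 − 67081 = 3545
r = -483 / √(801 × 3545) = -483 / 1685.0950 ≈ -0.287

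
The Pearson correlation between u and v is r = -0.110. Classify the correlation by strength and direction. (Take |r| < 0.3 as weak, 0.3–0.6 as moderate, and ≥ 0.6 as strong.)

weak negative

r = -0.110 < 0 so the relationship is negative.
|r| = 0.110, which falls in the weak range.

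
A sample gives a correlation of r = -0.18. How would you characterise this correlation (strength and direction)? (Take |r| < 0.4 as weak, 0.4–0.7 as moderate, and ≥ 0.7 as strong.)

weak negative

r = -0.18 < 0 so the relationship is negative.
|r| = 0.18, which falls in the weak range.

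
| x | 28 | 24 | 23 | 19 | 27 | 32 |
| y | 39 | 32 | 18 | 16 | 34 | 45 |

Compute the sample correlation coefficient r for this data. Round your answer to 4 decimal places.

0.9404

n = 6, Σx = 153, Σy = 184, Σx² = 4003, Σy² = 6306, Σxy = 4936
nΣxy − ΣxΣy = 29616 − 28152 = 1464
nΣx² − (Σx)² = 24018 − 23409 = 609; nΣy² − (Σy)² = 37836 − 33856 = 3980
r = 1464 / √(609 × 3980) = 1464 / 1556.8622 ≈ 0.9404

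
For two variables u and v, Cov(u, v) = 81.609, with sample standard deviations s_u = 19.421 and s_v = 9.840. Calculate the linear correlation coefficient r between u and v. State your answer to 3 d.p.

r = Cov(u,v) / (s_u · s_v) = 81.609 / (19.421 × 9.840)
  = 81.609 / 191.1026 ≈ 0.427

0.427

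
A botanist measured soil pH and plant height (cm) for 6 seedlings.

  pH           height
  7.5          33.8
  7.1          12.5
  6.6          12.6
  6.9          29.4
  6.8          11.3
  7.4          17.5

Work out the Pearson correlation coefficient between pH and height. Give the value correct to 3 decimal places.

0.532

n = 6, Σx = 42.3, Σy = 117.1, Σx² = 298.83, Σy² = 2755.75, Σxy = 834.61
nΣxy − ΣxΣy = 5007.66 − 4953.33 = 54.33
nΣx² − (Σx)² = 1792.98 − 1789.29 = 3.69; nΣy² − (Σy)² = 16534.5 − 13712.41 = 2822.09
r = 54.33 / √(3.69 × 2822.09) = 54.33 / 102.0466 ≈ 0.532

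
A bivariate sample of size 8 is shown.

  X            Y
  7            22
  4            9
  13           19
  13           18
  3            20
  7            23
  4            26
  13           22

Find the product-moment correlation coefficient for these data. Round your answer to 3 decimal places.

n = 8, ΣX = 64, ΣY = 159, ΣX² = 646, ΣY² = 3339, ΣXY = 1282
nΣXY − ΣXΣY = 10256 − 10176 = 80
nΣX² − (ΣX)² = 5168 − 4096 = 1072; nΣY² − (ΣY)² = 26712 − 25281 = 1431
r = 80 / √(1072 × 1431) = 80 / 1238.5605 ≈ 0.065

0.065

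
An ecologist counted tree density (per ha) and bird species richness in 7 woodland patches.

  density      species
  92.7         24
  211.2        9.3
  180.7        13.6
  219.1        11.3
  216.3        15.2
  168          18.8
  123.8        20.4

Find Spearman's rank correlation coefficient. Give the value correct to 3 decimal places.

-0.821

Rank density: 1, 5, 4, 7, 6, 3, 2
Rank species: 7, 1, 3, 2, 4, 5, 6
d = rank(density) − rank(species): -6, 4, 1, 5, 2, -2, -4; Σd² = 102
ρ = 1 − 6Σd² / [n(n²−1)] = 1 − 6×102 / (7×48) = 1 − 612/336 ≈ -0.821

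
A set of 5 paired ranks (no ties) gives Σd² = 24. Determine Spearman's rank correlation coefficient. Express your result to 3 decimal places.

ρ = 1 − 6Σd² / [n(n²−1)] = 1 − 6×24 / (5×24)
  = 1 − 144/120 = 1 − 1.2000 ≈ -0.200

-0.200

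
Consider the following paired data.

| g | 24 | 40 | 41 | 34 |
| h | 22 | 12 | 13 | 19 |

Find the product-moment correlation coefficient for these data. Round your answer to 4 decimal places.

-0.9484

n = 4, Σg = 139, Σh = 66, Σg² = 5013, Σh² = 1158, Σgh = 2187
nΣgh − ΣgΣh = 8748 − 9174 = -426
nΣg² − (Σg)² = 20052 − 19321 = 731; nΣh² − (Σh)² = 4632 − 4356 = 276
r = -426 / √(731 × 276) = -426 / 449.1726 ≈ -0.9484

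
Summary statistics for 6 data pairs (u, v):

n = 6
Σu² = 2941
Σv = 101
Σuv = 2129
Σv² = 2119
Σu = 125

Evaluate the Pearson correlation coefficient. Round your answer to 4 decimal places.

0.0661

r = (nΣuv − ΣuΣv) / √[(nΣu² − (Σu)²)(nΣv² − (Σv)²)]
Numerator: 6×2129 − 125×101 = 149
Denominator: √[(17646 − 15625)(12714 − 10201)] = √[2021 × 2513] = 2253.6133
r = 149 / 2253.6133 ≈ 0.0661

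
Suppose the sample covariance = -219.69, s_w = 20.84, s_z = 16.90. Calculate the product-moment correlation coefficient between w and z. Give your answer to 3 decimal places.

-0.624

r = Cov(w,z) / (s_w · s_z) = -219.69 / (20.84 × 16.90)
  = -219.69 / 352.1960 ≈ -0.624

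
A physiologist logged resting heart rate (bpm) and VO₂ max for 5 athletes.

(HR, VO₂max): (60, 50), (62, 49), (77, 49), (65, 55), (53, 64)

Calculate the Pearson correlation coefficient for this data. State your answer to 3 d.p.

-0.663

n = 5, Σx = 317, Σy = 267, Σx² = 20407, Σy² = 14423, Σxy = 16778
nΣxy − ΣxΣy = 83890 − 84639 = -749
nΣx² − (Σx)² = 102035 − 100489 = 1546; nΣy² − (Σy)² = 72115 − 71289 = 826
r = -749 / √(1546 × 826) = -749 / 1130.0425 ≈ -0.663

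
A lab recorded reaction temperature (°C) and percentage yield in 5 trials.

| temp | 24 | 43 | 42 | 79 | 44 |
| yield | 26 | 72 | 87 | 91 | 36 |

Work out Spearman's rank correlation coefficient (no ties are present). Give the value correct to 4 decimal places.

0.6000

Rank temp: 1, 3, 2, 5, 4
Rank yield: 1, 3, 4, 5, 2
d = rank(temp) − rank(yield): 0, 0, -2, 0, 2; Σd² = 8
ρ = 1 − 6Σd² / [n(n²−1)] = 1 − 6×8 / (5×24) = 1 − 48/120 ≈ 0.6000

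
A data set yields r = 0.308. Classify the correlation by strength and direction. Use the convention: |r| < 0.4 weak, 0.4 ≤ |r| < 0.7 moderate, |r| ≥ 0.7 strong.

weak positive

r = 0.308 > 0 so the relationship is positive.
|r| = 0.308, which falls in the weak range.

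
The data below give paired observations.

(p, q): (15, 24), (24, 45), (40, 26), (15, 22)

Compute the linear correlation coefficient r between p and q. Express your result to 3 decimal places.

0.161

n = 4, Σp = 94, Σq = 117, Σp² = 2626, Σq² = 3761, Σpq = 2810
nΣpq − ΣpΣq = 11240 − 10998 = 242
nΣp² − (Σp)² = 10504 − 8836 = 1668; nΣq² − (Σq)² = 15044 − 13689 = 1355
r = 242 / √(1668 × 1355) = 242 / 1503.3762 ≈ 0.161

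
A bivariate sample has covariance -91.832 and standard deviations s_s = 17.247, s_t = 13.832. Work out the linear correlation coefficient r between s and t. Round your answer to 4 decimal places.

r = Cov(s,t) / (s_s · s_t) = -91.832 / (17.247 × 13.832)
  = -91.832 / 238.5605 ≈ -0.3849

-0.3849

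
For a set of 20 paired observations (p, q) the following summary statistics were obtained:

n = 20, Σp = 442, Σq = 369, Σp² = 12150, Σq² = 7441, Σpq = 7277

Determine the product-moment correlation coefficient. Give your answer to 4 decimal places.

-0.7150

r = (nΣpq − ΣpΣq) / √[(nΣp² − (Σp)²)(nΣq² − (Σq)²)]
Numerator: 20×7277 − 442×369 = -17558
Denominator: √[(243000 − 195364)(148820 − 136161)] = √[47636 × 12659] = 24556.5495
r = -17558 / 24556.5495 ≈ -0.7150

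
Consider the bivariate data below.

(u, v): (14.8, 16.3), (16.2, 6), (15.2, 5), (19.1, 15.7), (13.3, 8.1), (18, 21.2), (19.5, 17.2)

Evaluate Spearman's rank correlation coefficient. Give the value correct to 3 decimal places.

0.464

Rank u: 2, 4, 3, 6, 1, 5, 7
Rank v: 5, 2, 1, 4, 3, 7, 6
d = rank(u) − rank(v): -3, 2, 2, 2, -2, -2, 1; Σd² = 30
ρ = 1 − 6Σd² / [n(n²−1)] = 1 − 6×30 / (7×48) = 1 − 180/336 ≈ 0.464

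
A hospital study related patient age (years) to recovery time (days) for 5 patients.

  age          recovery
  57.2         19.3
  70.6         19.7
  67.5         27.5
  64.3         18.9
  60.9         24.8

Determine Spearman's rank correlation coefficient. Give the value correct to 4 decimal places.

Rank age: 1, 5, 4, 3, 2
Rank recovery: 2, 3, 5, 1, 4
d = rank(age) − rank(recovery): -1, 2, -1, 2, -2; Σd² = 14
ρ = 1 − 6Σd² / [n(n²−1)] = 1 − 6×14 / (5×24) = 1 − 84/120 ≈ 0.3000

0.3000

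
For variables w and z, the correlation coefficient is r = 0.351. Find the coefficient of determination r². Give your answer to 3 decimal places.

0.123

r² = (0.351)² = 0.123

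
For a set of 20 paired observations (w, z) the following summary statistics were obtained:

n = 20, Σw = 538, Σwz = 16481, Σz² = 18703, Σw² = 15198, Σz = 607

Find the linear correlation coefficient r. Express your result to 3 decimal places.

r = (nΣwz − ΣwΣz) / √[(nΣw² − (Σw)²)(nΣz² − (Σz)²)]
Numerator: 20×16481 − 538×607 = 3054
Denominator: √[(303960 − 289444)(374060 − 368449)] = √[14516 × 5611] = 9024.9253
r = 3054 / 9024.9253 ≈ 0.338

0.338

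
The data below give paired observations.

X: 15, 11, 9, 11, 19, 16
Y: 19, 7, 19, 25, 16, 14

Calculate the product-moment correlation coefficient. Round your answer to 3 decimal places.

-0.123

n = 6, ΣX = 81, ΣY = 100, ΣX² = 1165, ΣY² = 1848, ΣXY = 1336
nΣXY − ΣXΣY = 8016 − 8100 = -84
nΣX² − (ΣX)² = 6990 − 6561 = 429; nΣY² − (ΣY)² = 11088 − 10000 = 1088
r = -84 / √(429 × 1088) = -84 / 683.1925 ≈ -0.123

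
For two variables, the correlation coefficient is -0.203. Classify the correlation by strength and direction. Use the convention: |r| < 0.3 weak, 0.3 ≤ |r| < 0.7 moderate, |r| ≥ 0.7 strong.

weak negative

r = -0.203 < 0 so the relationship is negative.
|r| = 0.203, which falls in the weak range.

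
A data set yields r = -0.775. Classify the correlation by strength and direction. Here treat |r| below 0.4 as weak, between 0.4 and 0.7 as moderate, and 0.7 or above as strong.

r = -0.775 < 0 so the relationship is negative.
|r| = 0.775, which falls in the strong range.

strong negative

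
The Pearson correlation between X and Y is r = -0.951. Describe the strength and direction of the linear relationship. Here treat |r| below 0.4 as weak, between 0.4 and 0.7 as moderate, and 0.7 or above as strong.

r = -0.951 < 0 so the relationship is negative.
|r| = 0.951, which falls in the strong range.

strong negative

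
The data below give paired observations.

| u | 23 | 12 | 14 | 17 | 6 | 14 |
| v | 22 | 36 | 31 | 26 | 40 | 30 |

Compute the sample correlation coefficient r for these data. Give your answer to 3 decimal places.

n = 6, Σu = 86, Σv = 185, Σu² = 1390, Σv² = 5917, Σuv = 2474
nΣuv − ΣuΣv = 14844 − 15910 = -1066
nΣu² − (Σu)² = 8340 − 7396 = 944; nΣv² − (Σv)² = 35502 − 34225 = 1277
r = -1066 / √(944 × 1277) = -1066 / 1097.9472 ≈ -0.971

-0.971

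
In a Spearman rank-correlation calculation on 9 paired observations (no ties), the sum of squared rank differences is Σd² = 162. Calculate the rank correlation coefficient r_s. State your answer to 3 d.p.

-0.350

ρ = 1 − 6Σd² / [n(n²−1)] = 1 − 6×162 / (9×80)
  = 1 − 972/720 = 1 − 1.3500 ≈ -0.350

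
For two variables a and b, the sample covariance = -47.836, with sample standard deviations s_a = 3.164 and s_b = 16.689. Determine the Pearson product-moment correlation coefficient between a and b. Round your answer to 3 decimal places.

r = Cov(a,b) / (s_a · s_b) = -47.836 / (3.164 × 16.689)
  = -47.836 / 52.8040 ≈ -0.906

-0.906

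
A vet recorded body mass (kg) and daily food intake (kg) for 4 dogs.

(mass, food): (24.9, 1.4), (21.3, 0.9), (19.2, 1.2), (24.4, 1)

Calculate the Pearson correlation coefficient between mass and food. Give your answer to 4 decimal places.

n = 4, Σx = 89.8, Σy = 4.5, Σx² = 2037.7, Σy² = 5.21, Σxy = 101.47
nΣxy − ΣxΣy = 405.88 − 404.1 = 1.78
nΣx² − (Σx)² = 8150.8 − 8064.04 = 86.76; nΣy² − (Σy)² = 20.84 − 20.25 = 0.59
r = 1.78 / √(86.76 × 0.59) = 1.78 / 7.1546 ≈ 0.2488

0.2488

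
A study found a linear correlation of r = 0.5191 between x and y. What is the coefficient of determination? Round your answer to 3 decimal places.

0.269

r² = (0.5191)² = 0.269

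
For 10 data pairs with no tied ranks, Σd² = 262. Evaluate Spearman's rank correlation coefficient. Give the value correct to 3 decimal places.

-0.588

ρ = 1 − 6Σd² / [n(n²−1)] = 1 − 6×262 / (10×99)
  = 1 − 1572/990 = 1 − 1.5879 ≈ -0.588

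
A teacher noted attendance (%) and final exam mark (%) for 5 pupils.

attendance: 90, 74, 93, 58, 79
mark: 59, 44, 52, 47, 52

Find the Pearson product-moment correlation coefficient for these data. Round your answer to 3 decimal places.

0.690

n = 5, Σx = 394, Σy = 254, Σx² = 31830, Σy² = 13034, Σxy = 20236
nΣxy − ΣxΣy = 101180 − 100076 = 1104
nΣx² − (Σx)² = 159150 − 155236 = 3914; nΣy² − (Σy)² = 65170 − 64516 = 654
r = 1104 / √(3914 × 654) = 1104 / 1599.9237 ≈ 0.690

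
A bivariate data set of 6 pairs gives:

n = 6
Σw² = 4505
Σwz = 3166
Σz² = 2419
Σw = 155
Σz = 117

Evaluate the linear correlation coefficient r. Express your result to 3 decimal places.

r = (nΣwz − ΣwΣz) / √[(nΣw² − (Σw)²)(nΣz² − (Σz)²)]
Numerator: 6×3166 − 155×117 = 861
Denominator: √[(27030 − 24025)(14514 − 13689)] = √[3005 × 825] = 1574.5237
r = 861 / 1574.5237 ≈ 0.547

0.547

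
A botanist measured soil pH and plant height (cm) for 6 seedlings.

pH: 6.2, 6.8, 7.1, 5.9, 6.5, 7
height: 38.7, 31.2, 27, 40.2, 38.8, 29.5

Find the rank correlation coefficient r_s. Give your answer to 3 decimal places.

Rank pH: 2, 4, 6, 1, 3, 5
Rank height: 4, 3, 1, 6, 5, 2
d = rank(pH) − rank(height): -2, 1, 5, -5, -2, 3; Σd² = 68
ρ = 1 − 6Σd² / [n(n²−1)] = 1 − 6×68 / (6×35) = 1 − 408/210 ≈ -0.943

-0.943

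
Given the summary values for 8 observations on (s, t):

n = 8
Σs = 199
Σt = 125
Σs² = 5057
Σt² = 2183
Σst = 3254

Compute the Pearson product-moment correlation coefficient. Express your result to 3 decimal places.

0.923

r = (nΣst − ΣsΣt) / √[(nΣs² − (Σs)²)(nΣt² − (Σt)²)]
Numerator: 8×3254 − 199×125 = 1157
Denominator: √[(40456 − 39601)(17464 − 15625)] = √[855 × 1839] = 1253.9318
r = 1157 / 1253.9318 ≈ 0.923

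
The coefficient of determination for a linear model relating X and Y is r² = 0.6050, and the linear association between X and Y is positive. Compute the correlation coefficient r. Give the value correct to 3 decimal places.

0.778

|r| = √0.6050 = 0.778
The association is positive, so r = 0.778.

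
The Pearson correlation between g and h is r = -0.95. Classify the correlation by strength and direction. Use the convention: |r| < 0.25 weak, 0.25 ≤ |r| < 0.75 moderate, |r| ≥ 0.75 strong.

r = -0.95 < 0 so the relationship is negative.
|r| = 0.95, which falls in the strong range.

strong negative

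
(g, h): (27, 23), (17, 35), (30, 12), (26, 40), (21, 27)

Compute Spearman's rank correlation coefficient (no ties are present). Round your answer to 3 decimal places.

Rank g: 4, 1, 5, 3, 2
Rank h: 2, 4, 1, 5, 3
d = rank(g) − rank(h): 2, -3, 4, -2, -1; Σd² = 34
ρ = 1 − 6Σd² / [n(n²−1)] = 1 − 6×34 / (5×24) = 1 − 204/120 ≈ -0.700

-0.700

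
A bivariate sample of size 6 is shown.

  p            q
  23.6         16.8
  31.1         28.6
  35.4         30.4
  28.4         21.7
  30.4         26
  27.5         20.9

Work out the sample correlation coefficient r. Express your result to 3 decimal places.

0.964

n = 6, Σp = 176.4, Σq = 144.4, Σp² = 5264.3, Σq² = 3608.06, Σpq = 4343.53
nΣpq − ΣpΣq = 26061.18 − 25472.16 = 589.02
nΣp² − (Σp)² = 31585.8 − 31116.96 = 468.84; nΣq² − (Σq)² = 21648.36 − 20851.36 = 797
r = 589.02 / √(468.84 × 797) = 589.02 / 611.2818 ≈ 0.964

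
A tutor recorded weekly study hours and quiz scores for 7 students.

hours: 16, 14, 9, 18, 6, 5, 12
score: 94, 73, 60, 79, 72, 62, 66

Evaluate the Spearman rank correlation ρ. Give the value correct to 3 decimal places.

Rank hours: 6, 5, 3, 7, 2, 1, 4
Rank score: 7, 5, 1, 6, 4, 2, 3
d = rank(hours) − rank(score): -1, 0, 2, 1, -2, -1, 1; Σd² = 12
ρ = 1 − 6Σd² / [n(n²−1)] = 1 − 6×12 / (7×48) = 1 − 72/336 ≈ 0.786

0.786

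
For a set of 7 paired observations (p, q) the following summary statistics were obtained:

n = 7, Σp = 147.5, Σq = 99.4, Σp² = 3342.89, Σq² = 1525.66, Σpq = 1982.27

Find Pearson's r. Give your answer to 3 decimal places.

r = (nΣpq − ΣpΣq) / √[(nΣp² − (Σp)²)(nΣq² − (Σq)²)]
Numerator: 7×1982.27 − 147.5×99.4 = -785.61
Denominator: √[(23400.23 − 21756.25)(10679.62 − 9880.36)] = √[1643.98 × 799.26] = 1146.2842
r = -785.61 / 1146.2842 ≈ -0.685

-0.685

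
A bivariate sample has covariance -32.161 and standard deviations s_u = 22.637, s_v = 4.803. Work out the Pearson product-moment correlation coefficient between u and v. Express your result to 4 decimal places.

r = Cov(u,v) / (s_u · s_v) = -32.161 / (22.637 × 4.803)
  = -32.161 / 108.7255 ≈ -0.2958

-0.2958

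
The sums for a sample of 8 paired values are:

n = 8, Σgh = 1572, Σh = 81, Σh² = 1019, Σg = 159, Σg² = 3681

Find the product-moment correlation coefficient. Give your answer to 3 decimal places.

r = (nΣgh − ΣgΣh) / √[(nΣg² − (Σg)²)(nΣh² − (Σh)²)]
Numerator: 8×1572 − 159×81 = -303
Denominator: √[(29448 − 25281)(8152 − 6561)] = √[4167 × 1591] = 2574.8198
r = -303 / 2574.8198 ≈ -0.118

-0.118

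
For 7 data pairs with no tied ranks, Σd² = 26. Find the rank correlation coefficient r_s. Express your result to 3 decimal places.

0.536

ρ = 1 − 6Σd² / [n(n²−1)] = 1 − 6×26 / (7×48)
  = 1 − 156/336 = 1 − 0.4643 ≈ 0.536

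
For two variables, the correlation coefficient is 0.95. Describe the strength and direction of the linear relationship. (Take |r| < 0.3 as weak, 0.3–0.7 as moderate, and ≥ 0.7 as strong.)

strong positive

r = 0.95 > 0 so the relationship is positive.
|r| = 0.95, which falls in the strong range.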